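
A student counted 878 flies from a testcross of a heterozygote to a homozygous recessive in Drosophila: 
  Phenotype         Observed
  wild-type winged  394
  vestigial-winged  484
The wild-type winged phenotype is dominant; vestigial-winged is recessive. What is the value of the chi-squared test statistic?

9.226

A testcross of a heterozygote (Aa × aa) gives a 1:1 phenotypic ratio.
The 1:1 ratio has 2 parts, so with N = 878 the expected counts are:
  wild-type winged: 878 × 1/2 = 439
  vestigial-winged: 878 × 1/2 = 439
χ² = Σ (O − E)² / E
  wild-type winged: (394 − 439)² / 439 = 4.6128
  vestigial-winged: (484 − 439)² / 439 = 4.6128
χ² = 4.6128 + 4.6128 = 9.2256 ≈ 9.226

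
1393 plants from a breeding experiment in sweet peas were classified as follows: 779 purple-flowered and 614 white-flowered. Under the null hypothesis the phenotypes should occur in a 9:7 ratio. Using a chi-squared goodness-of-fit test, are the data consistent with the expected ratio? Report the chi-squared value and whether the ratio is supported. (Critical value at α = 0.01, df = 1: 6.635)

0.061; consistent

Under the 9:7 hypothesis (Σ ratio = 16, N = 1393):
  purple-flowered: 1393 × 9/16 = 783.5625
  white-flowered: 1393 × 7/16 = 609.4375
χ² = Σ (O − E)² / E
  purple-flowered: (779 − 783.5625)² / 783.5625 = 0.0266
  white-flowered: (614 − 609.4375)² / 609.4375 = 0.0342
χ² = 0.0266 + 0.0342 = 0.0608 ≈ 0.061
Degrees of freedom = 2 − 1 = 1; critical value at α = 0.01 is 6.635.
Since 0.061 < 6.635, we fail to reject the null hypothesis — the data are consistent with the 9:7 ratio.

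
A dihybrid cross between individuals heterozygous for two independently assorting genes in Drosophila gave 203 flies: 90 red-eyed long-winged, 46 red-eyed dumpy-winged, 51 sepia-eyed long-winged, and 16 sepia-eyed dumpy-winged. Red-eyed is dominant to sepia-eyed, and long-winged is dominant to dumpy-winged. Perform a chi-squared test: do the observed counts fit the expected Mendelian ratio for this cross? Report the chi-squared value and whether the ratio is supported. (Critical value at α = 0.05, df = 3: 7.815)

12.041; not consistent

A dihybrid F₂ with independent assortment and complete dominance at both loci gives a 9:3:3:1 phenotypic ratio.
Under the 9:3:3:1 hypothesis (Σ ratio = 16, N = 203):
  red-eyed long-winged: 203 × 9/16 = 114.1875
  red-eyed dumpy-winged: 203 × 3/16 = 38.0625
  sepia-eyed long-winged: 203 × 3/16 = 38.0625
  sepia-eyed dumpy-winged: 203 × 1/16 = 12.6875
χ² = Σ (O − E)² / E
  red-eyed long-winged: (90 − 114.1875)² / 114.1875 = 5.1235
  red-eyed dumpy-winged: (46 − 38.0625)² / 38.0625 = 1.6553
  sepia-eyed long-winged: (51 − 38.0625)² / 38.0625 = 4.3975
  sepia-eyed dumpy-winged: (16 − 12.6875)² / 12.6875 = 0.8648
χ² = 5.1235 + 1.6553 + 4.3975 + 0.8648 = 12.0411 ≈ 12.041
Degrees of freedom = 4 − 1 = 3; critical value at α = 0.05 is 7.815.
Since 12.041 > 7.815, we reject the null hypothesis — the data do not fit the 9:3:3:1 ratio.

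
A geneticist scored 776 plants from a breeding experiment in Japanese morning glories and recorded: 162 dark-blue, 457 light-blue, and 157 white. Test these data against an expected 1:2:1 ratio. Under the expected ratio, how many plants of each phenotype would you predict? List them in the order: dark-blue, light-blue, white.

Expected counts for N = 776 under a 1:2:1 ratio (total parts = 4):
  dark-blue: 776 × 1/4 = 194
  light-blue: 776 × 2/4 = 388
  white: 776 × 1/4 = 194

194, 388, 194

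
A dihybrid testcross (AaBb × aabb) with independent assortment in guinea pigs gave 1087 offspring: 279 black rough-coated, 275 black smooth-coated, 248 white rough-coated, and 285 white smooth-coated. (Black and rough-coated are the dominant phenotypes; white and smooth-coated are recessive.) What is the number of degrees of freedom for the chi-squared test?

A dihybrid testcross with independent assortment gives a 1:1:1:1 ratio.
A goodness-of-fit test with 4 phenotype classes has df = 4 − 1 = 3.

3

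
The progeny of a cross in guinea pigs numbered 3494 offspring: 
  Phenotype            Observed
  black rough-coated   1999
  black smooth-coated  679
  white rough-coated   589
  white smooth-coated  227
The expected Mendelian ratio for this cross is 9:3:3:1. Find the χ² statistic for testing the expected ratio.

8.460

Under the 9:3:3:1 hypothesis (Σ ratio = 16, N = 3494):
  black rough-coated: 3494 × 9/16 = 1965.375
  black smooth-coated: 3494 × 3/16 = 655.125
  white rough-coated: 3494 × 3/16 = 655.125
  white smooth-coated: 3494 × 1/16 = 218.375
χ² = Σ (O − E)² / E
  black rough-coated: (1999 − 1965.375)² / 1965.375 = 0.5753
  black smooth-coated: (679 − 655.125)² / 655.125 = 0.8701
  white rough-coated: (589 − 655.125)² / 655.125 = 6.6743
  white smooth-coated: (227 − 218.375)² / 218.375 = 0.3407
χ² = 0.5753 + 0.8701 + 6.6743 + 0.3407 = 8.4604 ≈ 8.460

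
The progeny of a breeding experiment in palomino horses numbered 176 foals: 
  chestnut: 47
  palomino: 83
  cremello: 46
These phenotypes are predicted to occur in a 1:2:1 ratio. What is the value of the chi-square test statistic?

0.580

The 1:2:1 ratio has 4 parts, so with N = 176 the expected counts are:
  chestnut: 176 × 1/4 = 44
  palomino: 176 × 2/4 = 88
  cremello: 176 × 1/4 = 44
χ² = Σ (O − E)² / E
  chestnut: (47 − 44)² / 44 = 0.2045
  palomino: (83 − 88)² / 88 = 0.2841
  cremello: (46 − 44)² / 44 = 0.0909
χ² = 0.2045 + 0.2841 + 0.0909 = 0.5795 ≈ 0.580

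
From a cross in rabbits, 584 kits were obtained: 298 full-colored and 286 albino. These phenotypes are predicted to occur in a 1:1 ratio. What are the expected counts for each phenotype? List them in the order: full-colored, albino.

Expected counts for N = 584 under a 1:1 ratio (total parts = 2):
  full-colored: 584 × 1/2 = 292
  albino: 584 × 1/2 = 292

292, 292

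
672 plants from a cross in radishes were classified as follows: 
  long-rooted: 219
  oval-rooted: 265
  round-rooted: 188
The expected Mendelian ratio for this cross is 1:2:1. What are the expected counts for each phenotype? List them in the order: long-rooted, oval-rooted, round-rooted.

168, 336, 168

Total ratio parts = 4. Expected numbers out of 672:
  long-rooted: 672 × 1/4 = 168
  oval-rooted: 672 × 2/4 = 336
  round-rooted: 672 × 1/4 = 168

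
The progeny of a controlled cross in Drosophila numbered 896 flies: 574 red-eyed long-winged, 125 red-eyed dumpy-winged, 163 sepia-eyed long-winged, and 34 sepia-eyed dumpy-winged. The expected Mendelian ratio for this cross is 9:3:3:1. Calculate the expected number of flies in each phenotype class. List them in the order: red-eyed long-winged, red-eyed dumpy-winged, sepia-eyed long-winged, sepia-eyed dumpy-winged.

504, 168, 168, 56

Under the 9:3:3:1 hypothesis (Σ ratio = 16, N = 896):
  red-eyed long-winged: 896 × 9/16 = 504
  red-eyed dumpy-winged: 896 × 3/16 = 168
  sepia-eyed long-winged: 896 × 3/16 = 168
  sepia-eyed dumpy-winged: 896 × 1/16 = 56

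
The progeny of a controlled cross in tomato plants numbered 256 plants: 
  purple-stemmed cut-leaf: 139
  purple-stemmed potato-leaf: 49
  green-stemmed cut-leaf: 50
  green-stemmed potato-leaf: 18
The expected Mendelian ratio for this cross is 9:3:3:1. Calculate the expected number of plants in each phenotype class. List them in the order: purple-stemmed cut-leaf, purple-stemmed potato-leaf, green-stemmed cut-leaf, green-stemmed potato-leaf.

144, 48, 48, 16

Total ratio parts = 16. Expected numbers out of 256:
  purple-stemmed cut-leaf: 256 × 9/16 = 144
  purple-stemmed potato-leaf: 256 × 3/16 = 48
  green-stemmed cut-leaf: 256 × 3/16 = 48
  green-stemmed potato-leaf: 256 × 1/16 = 16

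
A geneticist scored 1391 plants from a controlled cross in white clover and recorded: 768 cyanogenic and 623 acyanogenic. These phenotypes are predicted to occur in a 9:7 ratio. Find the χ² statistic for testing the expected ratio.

0.609

Total ratio parts = 16. Expected numbers out of 1391:
  cyanogenic: 1391 × 9/16 = 782.4375
  acyanogenic: 1391 × 7/16 = 608.5625
χ² = Σ (O − E)² / E
  cyanogenic: (768 − 782.4375)² / 782.4375 = 0.2664
  acyanogenic: (623 − 608.5625)² / 608.5625 = 0.3425
χ² = 0.2664 + 0.3425 = 0.6089 ≈ 0.609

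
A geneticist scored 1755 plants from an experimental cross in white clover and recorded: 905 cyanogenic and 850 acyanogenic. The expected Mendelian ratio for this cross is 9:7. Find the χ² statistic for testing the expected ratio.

Under the 9:7 hypothesis (Σ ratio = 16, N = 1755):
  cyanogenic: 1755 × 9/16 = 987.1875
  acyanogenic: 1755 × 7/16 = 767.8125
χ² = Σ (O − E)² / E
  cyanogenic: (905 − 987.1875)² / 987.1875 = 6.8425
  acyanogenic: (850 − 767.8125)² / 767.8125 = 8.7974
χ² = 6.8425 + 8.7974 = 15.6399 ≈ 15.640

15.640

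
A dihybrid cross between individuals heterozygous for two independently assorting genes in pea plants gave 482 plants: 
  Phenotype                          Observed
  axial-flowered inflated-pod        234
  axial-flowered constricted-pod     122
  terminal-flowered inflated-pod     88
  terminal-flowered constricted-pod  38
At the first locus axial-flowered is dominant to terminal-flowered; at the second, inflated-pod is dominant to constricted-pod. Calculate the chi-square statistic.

A dihybrid F₂ with independent assortment and complete dominance at both loci gives a 9:3:3:1 phenotypic ratio.
Total ratio parts = 16. Expected numbers out of 482:
  axial-flowered inflated-pod: 482 × 9/16 = 271.125
  axial-flowered constricted-pod: 482 × 3/16 = 90.375
  terminal-flowered inflated-pod: 482 × 3/16 = 90.375
  terminal-flowered constricted-pod: 482 × 1/16 = 30.125
χ² = Σ (O − E)² / E
  axial-flowered inflated-pod: (234 − 271.125)² / 271.125 = 5.0835
  axial-flowered constricted-pod: (122 − 90.375)² / 90.375 = 11.0666
  terminal-flowered inflated-pod: (88 − 90.375)² / 90.375 = 0.0624
  terminal-flowered constricted-pod: (38 − 30.125)² / 30.125 = 2.0586
χ² = 5.0835 + 11.0666 + 0.0624 + 2.0586 = 18.2711 ≈ 18.271

18.271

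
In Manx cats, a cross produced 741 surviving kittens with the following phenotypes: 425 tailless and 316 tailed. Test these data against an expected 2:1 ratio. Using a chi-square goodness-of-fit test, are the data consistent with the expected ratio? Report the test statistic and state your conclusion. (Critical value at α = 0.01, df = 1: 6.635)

28.913; not consistent

The 2:1 ratio has 3 parts, so with N = 741 the expected counts are:
  tailless: 741 × 2/3 = 494
  tailed: 741 × 1/3 = 247
χ² = Σ (O − E)² / E
  tailless: (425 − 494)² / 494 = 9.6377
  tailed: (316 − 247)² / 247 = 19.2753
χ² = 9.6377 + 19.2753 = 28.913
Degrees of freedom = 2 − 1 = 1; critical value at α = 0.01 is 6.635.
Since 28.913 > 6.635, we reject the null hypothesis — the data do not fit the 2:1 ratio.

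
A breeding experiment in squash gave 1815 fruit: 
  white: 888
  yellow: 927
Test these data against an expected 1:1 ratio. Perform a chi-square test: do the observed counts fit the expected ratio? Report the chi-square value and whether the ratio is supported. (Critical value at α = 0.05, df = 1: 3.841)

0.838; consistent

Total ratio parts = 2. Expected numbers out of 1815:
  white: 1815 × 1/2 = 907.5
  yellow: 1815 × 1/2 = 907.5
χ² = Σ (O − E)² / E
  white: (888 − 907.5)² / 907.5 = 0.4190
  yellow: (927 − 907.5)² / 907.5 = 0.4190
χ² = 0.4190 + 0.4190 = 0.838
Degrees of freedom = 2 − 1 = 1; critical value at α = 0.05 is 3.841.
Since 0.838 < 3.841, we fail to reject the null hypothesis — the data are consistent with the 1:1 ratio.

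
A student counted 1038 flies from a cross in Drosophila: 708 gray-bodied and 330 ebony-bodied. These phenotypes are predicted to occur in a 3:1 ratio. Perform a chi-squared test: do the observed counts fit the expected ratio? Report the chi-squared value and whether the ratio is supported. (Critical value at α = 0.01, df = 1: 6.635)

Expected counts for N = 1038 under a 3:1 ratio (total parts = 4):
  gray-bodied: 1038 × 3/4 = 778.5
  ebony-bodied: 1038 × 1/4 = 259.5
χ² = Σ (O − E)² / E
  gray-bodied: (708 − 778.5)² / 778.5 = 6.3844
  ebony-bodied: (330 − 259.5)² / 259.5 = 19.1532
χ² = 6.3844 + 19.1532 = 25.5376 ≈ 25.538
Degrees of freedom = 2 − 1 = 1; critical value at α = 0.01 is 6.635.
Since 25.538 > 6.635, we reject the null hypothesis — the data do not fit the 3:1 ratio.

25.538; not consistent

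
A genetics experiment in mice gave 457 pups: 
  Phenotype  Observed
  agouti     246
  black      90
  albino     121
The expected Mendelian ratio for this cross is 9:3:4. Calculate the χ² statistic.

The 9:3:4 ratio has 16 parts, so with N = 457 the expected counts are:
  agouti: 457 × 9/16 = 257.0625
  black: 457 × 3/16 = 85.6875
  albino: 457 × 4/16 = 114.25
χ² = Σ (O − E)² / E
  agouti: (246 − 257.0625)² / 257.0625 = 0.4761
  black: (90 − 85.6875)² / 85.6875 = 0.2170
  albino: (121 − 114.25)² / 114.25 = 0.3988
χ² = 0.4761 + 0.2170 + 0.3988 = 1.0919 ≈ 1.092

1.092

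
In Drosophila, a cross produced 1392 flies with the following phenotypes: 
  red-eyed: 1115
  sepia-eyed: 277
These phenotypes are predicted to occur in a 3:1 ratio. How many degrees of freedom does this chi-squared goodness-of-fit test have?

1

A goodness-of-fit test with 2 phenotype classes has df = 2 − 1 = 1.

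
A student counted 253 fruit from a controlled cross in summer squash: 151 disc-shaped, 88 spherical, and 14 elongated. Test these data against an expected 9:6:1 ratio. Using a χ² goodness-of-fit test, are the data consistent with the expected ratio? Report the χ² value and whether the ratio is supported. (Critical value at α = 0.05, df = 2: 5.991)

1.236; consistent

Total ratio parts = 16. Expected numbers out of 253:
  disc-shaped: 253 × 9/16 = 142.3125
  spherical: 253 × 6/16 = 94.875
  elongated: 253 × 1/16 = 15.8125
χ² = Σ (O − E)² / E
  disc-shaped: (151 − 142.3125)² / 142.3125 = 0.5303
  spherical: (88 − 94.875)² / 94.875 = 0.4982
  elongated: (14 − 15.8125)² / 15.8125 = 0.2078
χ² = 0.5303 + 0.4982 + 0.2078 = 1.2363 ≈ 1.236
Degrees of freedom = 3 − 1 = 2; critical value at α = 0.05 is 5.991.
Since 1.236 < 5.991, we fail to reject the null hypothesis — the data are consistent with the 9:6:1 ratio.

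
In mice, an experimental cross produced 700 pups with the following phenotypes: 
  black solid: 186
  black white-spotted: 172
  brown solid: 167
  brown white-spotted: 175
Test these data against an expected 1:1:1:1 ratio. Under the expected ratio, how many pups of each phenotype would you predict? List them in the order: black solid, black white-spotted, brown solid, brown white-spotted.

175, 175, 175, 175

The 1:1:1:1 ratio has 4 parts, so with N = 700 the expected counts are:
  black solid: 700 × 1/4 = 175
  black white-spotted: 700 × 1/4 = 175
  brown solid: 700 × 1/4 = 175
  brown white-spotted: 700 × 1/4 = 175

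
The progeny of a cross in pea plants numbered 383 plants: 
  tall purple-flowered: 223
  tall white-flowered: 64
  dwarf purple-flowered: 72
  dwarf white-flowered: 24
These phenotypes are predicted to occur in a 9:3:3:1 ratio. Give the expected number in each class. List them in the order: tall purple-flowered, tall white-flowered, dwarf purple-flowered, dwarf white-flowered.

215.4375, 71.8125, 71.8125, 23.9375

Under the 9:3:3:1 hypothesis (Σ ratio = 16, N = 383):
  tall purple-flowered: 383 × 9/16 = 215.4375
  tall white-flowered: 383 × 3/16 = 71.8125
  dwarf purple-flowered: 383 × 3/16 = 71.8125
  dwarf white-flowered: 383 × 1/16 = 23.9375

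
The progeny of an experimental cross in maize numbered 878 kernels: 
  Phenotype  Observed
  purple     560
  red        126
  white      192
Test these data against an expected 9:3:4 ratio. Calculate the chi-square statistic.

21.361

The 9:3:4 ratio has 16 parts, so with N = 878 the expected counts are:
  purple: 878 × 9/16 = 493.875
  red: 878 × 3/16 = 164.625
  white: 878 × 4/16 = 219.5
χ² = Σ (O − E)² / E
  purple: (560 − 493.875)² / 493.875 = 8.8535
  red: (126 − 164.625)² / 164.625 = 9.0624
  white: (192 − 219.5)² / 219.5 = 3.4453
χ² = 8.8535 + 9.0624 + 3.4453 = 21.3612 ≈ 21.361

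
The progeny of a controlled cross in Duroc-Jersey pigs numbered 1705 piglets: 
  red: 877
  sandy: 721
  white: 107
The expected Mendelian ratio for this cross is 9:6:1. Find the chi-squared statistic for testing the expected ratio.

17.444

The 9:6:1 ratio has 16 parts, so with N = 1705 the expected counts are:
  red: 1705 × 9/16 = 959.0625
  sandy: 1705 × 6/16 = 639.375
  white: 1705 × 1/16 = 106.5625
χ² = Σ (O − E)² / E
  red: (877 − 959.0625)² / 959.0625 = 7.0217
  sandy: (721 − 639.375)² / 639.375 = 10.4206
  white: (107 − 106.5625)² / 106.5625 = 0.0018
χ² = 7.0217 + 10.4206 + 0.0018 = 17.4441 ≈ 17.444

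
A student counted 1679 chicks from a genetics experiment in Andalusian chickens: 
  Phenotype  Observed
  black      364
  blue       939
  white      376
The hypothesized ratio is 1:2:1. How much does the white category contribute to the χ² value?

Under the 1:2:1 hypothesis (Σ ratio = 4, N = 1679):
  black: 1679 × 1/4 = 419.75
  blue: 1679 × 2/4 = 839.5
  white: 1679 × 1/4 = 419.75
Contribution of white: (376 − 419.75)² / 419.75 = 4.5600

4.560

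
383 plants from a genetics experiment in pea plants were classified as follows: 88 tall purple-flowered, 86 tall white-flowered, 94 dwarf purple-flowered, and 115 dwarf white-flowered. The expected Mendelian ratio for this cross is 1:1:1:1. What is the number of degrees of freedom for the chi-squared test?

3

A goodness-of-fit test with 4 phenotype classes has df = 4 − 1 = 3.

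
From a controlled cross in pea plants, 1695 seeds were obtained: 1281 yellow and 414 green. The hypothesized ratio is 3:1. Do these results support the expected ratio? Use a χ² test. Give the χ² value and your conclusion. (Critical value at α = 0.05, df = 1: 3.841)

Total ratio parts = 4. Expected numbers out of 1695:
  yellow: 1695 × 3/4 = 1271.25
  green: 1695 × 1/4 = 423.75
χ² = Σ (O − E)² / E
  yellow: (1281 − 1271.25)² / 1271.25 = 0.0748
  green: (414 − 423.75)² / 423.75 = 0.2243
χ² = 0.0748 + 0.2243 = 0.2991 ≈ 0.299
Degrees of freedom = 2 − 1 = 1; critical value at α = 0.05 is 3.841.
Since 0.299 < 3.841, we fail to reject the null hypothesis — the data are consistent with the 3:1 ratio.

0.299; consistent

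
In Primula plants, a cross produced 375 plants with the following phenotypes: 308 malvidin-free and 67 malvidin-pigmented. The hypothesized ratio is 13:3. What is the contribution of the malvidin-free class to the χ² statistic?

0.036

Under the 13:3 hypothesis (Σ ratio = 16, N = 375):
  malvidin-free: 375 × 13/16 = 304.6875
  malvidin-pigmented: 375 × 3/16 = 70.3125
Contribution of malvidin-free: (308 − 304.6875)² / 304.6875 = 0.0360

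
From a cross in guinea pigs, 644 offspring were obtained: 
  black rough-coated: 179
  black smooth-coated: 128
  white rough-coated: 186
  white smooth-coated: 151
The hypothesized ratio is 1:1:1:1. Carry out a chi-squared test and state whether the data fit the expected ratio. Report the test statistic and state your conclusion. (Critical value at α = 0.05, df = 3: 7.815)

13.280; not consistent

Total ratio parts = 4. Expected numbers out of 644:
  black rough-coated: 644 × 1/4 = 161
  black smooth-coated: 644 × 1/4 = 161
  white rough-coated: 644 × 1/4 = 161
  white smooth-coated: 644 × 1/4 = 161
χ² = Σ (O − E)² / E
  black rough-coated: (179 − 161)² / 161 = 2.0124
  black smooth-coated: (128 − 161)² / 161 = 6.7640
  white rough-coated: (186 − 161)² / 161 = 3.8820
  white smooth-coated: (151 − 161)² / 161 = 0.6211
χ² = 2.0124 + 6.7640 + 3.8820 + 0.6211 = 13.2795 ≈ 13.280
Degrees of freedom = 4 − 1 = 3; critical value at α = 0.05 is 7.815.
Since 13.280 > 7.815, we reject the null hypothesis — the data do not fit the 1:1:1:1 ratio.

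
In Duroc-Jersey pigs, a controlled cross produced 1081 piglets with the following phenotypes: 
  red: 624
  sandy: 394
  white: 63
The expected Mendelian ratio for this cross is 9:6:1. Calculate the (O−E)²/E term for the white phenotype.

0.308

Expected counts for N = 1081 under a 9:6:1 ratio (total parts = 16):
  red: 1081 × 9/16 = 608.0625
  sandy: 1081 × 6/16 = 405.375
  white: 1081 × 1/16 = 67.5625
Contribution of white: (63 − 67.5625)² / 67.5625 = 0.3081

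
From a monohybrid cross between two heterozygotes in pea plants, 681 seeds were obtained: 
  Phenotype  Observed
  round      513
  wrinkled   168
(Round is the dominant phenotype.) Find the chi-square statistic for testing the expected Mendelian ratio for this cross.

For a monohybrid cross between heterozygotes with complete dominance, the expected phenotypic ratio is 3:1.
Total ratio parts = 4. Expected numbers out of 681:
  round: 681 × 3/4 = 510.75
  wrinkled: 681 × 1/4 = 170.25
χ² = Σ (O − E)² / E
  round: (513 − 510.75)² / 510.75 = 0.0099
  wrinkled: (168 − 170.25)² / 170.25 = 0.0297
χ² = 0.0099 + 0.0297 = 0.0396 ≈ 0.040

0.040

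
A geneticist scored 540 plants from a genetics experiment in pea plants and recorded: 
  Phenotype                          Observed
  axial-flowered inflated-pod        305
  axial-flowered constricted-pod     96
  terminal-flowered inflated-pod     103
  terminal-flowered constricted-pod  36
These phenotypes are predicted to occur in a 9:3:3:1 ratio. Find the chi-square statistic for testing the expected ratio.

Expected counts for N = 540 under a 9:3:3:1 ratio (total parts = 16):
  axial-flowered inflated-pod: 540 × 9/16 = 303.75
  axial-flowered constricted-pod: 540 × 3/16 = 101.25
  terminal-flowered inflated-pod: 540 × 3/16 = 101.25
  terminal-flowered constricted-pod: 540 × 1/16 = 33.75
χ² = Σ (O − E)² / E
  axial-flowered inflated-pod: (305 − 303.75)² / 303.75 = 0.0051
  axial-flowered constricted-pod: (96 − 101.25)² / 101.25 = 0.2722
  terminal-flowered inflated-pod: (103 − 101.25)² / 101.25 = 0.0302
  terminal-flowered constricted-pod: (36 − 33.75)² / 33.75 = 0.1500
χ² = 0.0051 + 0.2722 + 0.0302 + 0.1500 = 0.4575 ≈ 0.458

0.458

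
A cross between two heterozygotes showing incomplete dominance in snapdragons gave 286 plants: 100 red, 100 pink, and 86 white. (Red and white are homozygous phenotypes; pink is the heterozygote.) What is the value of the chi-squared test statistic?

27.231

With incomplete dominance, a heterozygote × heterozygote cross gives a 1:2:1 phenotypic ratio.
Under the 1:2:1 hypothesis (Σ ratio = 4, N = 286):
  red: 286 × 1/4 = 71.5
  pink: 286 × 2/4 = 143
  white: 286 × 1/4 = 71.5
χ² = Σ (O − E)² / E
  red: (100 − 71.5)² / 71.5 = 11.3601
  pink: (100 − 143)² / 143 = 12.9301
  white: (86 − 71.5)² / 71.5 = 2.9406
χ² = 11.3601 + 12.9301 + 2.9406 = 27.2308 ≈ 27.231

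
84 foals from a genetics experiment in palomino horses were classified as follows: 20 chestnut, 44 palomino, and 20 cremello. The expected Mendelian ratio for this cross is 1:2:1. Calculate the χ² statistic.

0.190

Expected counts for N = 84 under a 1:2:1 ratio (total parts = 4):
  chestnut: 84 × 1/4 = 21
  palomino: 84 × 2/4 = 42
  cremello: 84 × 1/4 = 21
χ² = Σ (O − E)² / E
  chestnut: (20 − 21)² / 21 = 0.0476
  palomino: (44 − 42)² / 42 = 0.0952
  cremello: (20 − 21)² / 21 = 0.0476
χ² = 0.0476 + 0.0952 + 0.0476 = 0.1904 ≈ 0.190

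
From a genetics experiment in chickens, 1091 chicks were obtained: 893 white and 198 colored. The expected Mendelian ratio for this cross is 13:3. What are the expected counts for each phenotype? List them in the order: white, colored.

886.4375, 204.5625

The 13:3 ratio has 16 parts, so with N = 1091 the expected counts are:
  white: 1091 × 13/16 = 886.4375
  colored: 1091 × 3/16 = 204.5625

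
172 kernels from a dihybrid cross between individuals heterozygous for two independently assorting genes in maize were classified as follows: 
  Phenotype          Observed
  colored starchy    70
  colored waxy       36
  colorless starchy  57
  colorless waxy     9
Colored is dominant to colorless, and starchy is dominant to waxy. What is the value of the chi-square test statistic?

A dihybrid F₂ with independent assortment and complete dominance at both loci gives a 9:3:3:1 phenotypic ratio.
Expected counts for N = 172 under a 9:3:3:1 ratio (total parts = 16):
  colored starchy: 172 × 9/16 = 96.75
  colored waxy: 172 × 3/16 = 32.25
  colorless starchy: 172 × 3/16 = 32.25
  colorless waxy: 172 × 1/16 = 10.75
χ² = Σ (O − E)² / E
  colored starchy: (70 − 96.75)² / 96.75 = 7.3960
  colored waxy: (36 − 32.25)² / 32.25 = 0.4360
  colorless starchy: (57 − 32.25)² / 32.25 = 18.9942
  colorless waxy: (9 − 10.75)² / 10.75 = 0.2849
χ² = 7.3960 + 0.4360 + 18.9942 + 0.2849 = 27.1111 ≈ 27.111

27.111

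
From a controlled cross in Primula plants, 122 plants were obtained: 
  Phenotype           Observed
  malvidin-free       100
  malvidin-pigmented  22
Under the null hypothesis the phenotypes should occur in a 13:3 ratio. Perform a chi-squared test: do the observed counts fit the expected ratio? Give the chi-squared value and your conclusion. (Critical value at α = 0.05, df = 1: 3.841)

0.041; consistent

Under the 13:3 hypothesis (Σ ratio = 16, N = 122):
  malvidin-free: 122 × 13/16 = 99.125
  malvidin-pigmented: 122 × 3/16 = 22.875
χ² = Σ (O − E)² / E
  malvidin-free: (100 − 99.125)² / 99.125 = 0.0077
  malvidin-pigmented: (22 − 22.875)² / 22.875 = 0.0335
χ² = 0.0077 + 0.0335 = 0.0412 ≈ 0.041
Degrees of freedom = 2 − 1 = 1; critical value at α = 0.05 is 3.841.
Since 0.041 < 3.841, we fail to reject the null hypothesis — the data are consistent with the 13:3 ratio.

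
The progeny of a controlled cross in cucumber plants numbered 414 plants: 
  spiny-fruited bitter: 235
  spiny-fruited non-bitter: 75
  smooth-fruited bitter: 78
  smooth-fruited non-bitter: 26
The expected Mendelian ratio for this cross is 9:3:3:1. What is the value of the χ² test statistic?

Under the 9:3:3:1 hypothesis (Σ ratio = 16, N = 414):
  spiny-fruited bitter: 414 × 9/16 = 232.875
  spiny-fruited non-bitter: 414 × 3/16 = 77.625
  smooth-fruited bitter: 414 × 3/16 = 77.625
  smooth-fruited non-bitter: 414 × 1/16 = 25.875
χ² = Σ (O − E)² / E
  spiny-fruited bitter: (235 − 232.875)² / 232.875 = 0.0194
  spiny-fruited non-bitter: (75 − 77.625)² / 77.625 = 0.0888
  smooth-fruited bitter: (78 − 77.625)² / 77.625 = 0.0018
  smooth-fruited non-bitter: (26 − 25.875)² / 25.875 = 0.0006
χ² = 0.0194 + 0.0888 + 0.0018 + 0.0006 = 0.1106 ≈ 0.111

0.111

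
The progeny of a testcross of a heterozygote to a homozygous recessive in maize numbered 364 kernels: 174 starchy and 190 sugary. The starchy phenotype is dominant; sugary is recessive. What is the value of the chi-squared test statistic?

0.703

A testcross of a heterozygote (Aa × aa) gives a 1:1 phenotypic ratio.
Expected counts for N = 364 under a 1:1 ratio (total parts = 2):
  starchy: 364 × 1/2 = 182
  sugary: 364 × 1/2 = 182
χ² = Σ (O − E)² / E
  starchy: (174 − 182)² / 182 = 0.3516
  sugary: (190 − 182)² / 182 = 0.3516
χ² = 0.3516 + 0.3516 = 0.7032 ≈ 0.703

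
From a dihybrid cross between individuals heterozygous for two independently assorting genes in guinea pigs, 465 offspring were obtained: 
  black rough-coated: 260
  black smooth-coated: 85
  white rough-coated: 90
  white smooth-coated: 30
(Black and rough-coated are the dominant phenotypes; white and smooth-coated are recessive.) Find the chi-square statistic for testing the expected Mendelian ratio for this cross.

0.185

A dihybrid F₂ with independent assortment and complete dominance at both loci gives a 9:3:3:1 phenotypic ratio.
Total ratio parts = 16. Expected numbers out of 465:
  black rough-coated: 465 × 9/16 = 261.5625
  black smooth-coated: 465 × 3/16 = 87.1875
  white rough-coated: 465 × 3/16 = 87.1875
  white smooth-coated: 465 × 1/16 = 29.0625
χ² = Σ (O − E)² / E
  black rough-coated: (260 − 261.5625)² / 261.5625 = 0.0093
  black smooth-coated: (85 − 87.1875)² / 87.1875 = 0.0549
  white rough-coated: (90 − 87.1875)² / 87.1875 = 0.0907
  white smooth-coated: (30 − 29.0625)² / 29.0625 = 0.0302
χ² = 0.0093 + 0.0549 + 0.0907 + 0.0302 = 0.1851 ≈ 0.185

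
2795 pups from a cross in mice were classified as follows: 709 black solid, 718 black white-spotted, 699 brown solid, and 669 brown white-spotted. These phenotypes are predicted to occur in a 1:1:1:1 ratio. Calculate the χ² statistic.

Total ratio parts = 4. Expected numbers out of 2795:
  black solid: 2795 × 1/4 = 698.75
  black white-spotted: 2795 × 1/4 = 698.75
  brown solid: 2795 × 1/4 = 698.75
  brown white-spotted: 2795 × 1/4 = 698.75
χ² = Σ (O − E)² / E
  black solid: (709 − 698.75)² / 698.75 = 0.1504
  black white-spotted: (718 − 698.75)² / 698.75 = 0.5303
  brown solid: (699 − 698.75)² / 698.75 = 0.0001
  brown white-spotted: (669 − 698.75)² / 698.75 = 1.2666
χ² = 0.1504 + 0.5303 + 0.0001 + 1.2666 = 1.9474 ≈ 1.947

1.947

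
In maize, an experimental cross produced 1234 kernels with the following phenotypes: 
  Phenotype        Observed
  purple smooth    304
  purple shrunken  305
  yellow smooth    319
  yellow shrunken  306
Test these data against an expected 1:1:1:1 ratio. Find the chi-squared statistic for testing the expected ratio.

0.483

The 1:1:1:1 ratio has 4 parts, so with N = 1234 the expected counts are:
  purple smooth: 1234 × 1/4 = 308.5
  purple shrunken: 1234 × 1/4 = 308.5
  yellow smooth: 1234 × 1/4 = 308.5
  yellow shrunken: 1234 × 1/4 = 308.5
χ² = Σ (O − E)² / E
  purple smooth: (304 − 308.5)² / 308.5 = 0.0656
  purple shrunken: (305 − 308.5)² / 308.5 = 0.0397
  yellow smooth: (319 − 308.5)² / 308.5 = 0.3574
  yellow shrunken: (306 − 308.5)² / 308.5 = 0.0203
χ² = 0.0656 + 0.0397 + 0.3574 + 0.0203 = 0.483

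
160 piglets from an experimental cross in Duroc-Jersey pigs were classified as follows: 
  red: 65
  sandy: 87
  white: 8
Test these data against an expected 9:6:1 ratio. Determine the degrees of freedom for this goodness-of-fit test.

2

A goodness-of-fit test with 3 phenotype classes has df = 3 − 1 = 2.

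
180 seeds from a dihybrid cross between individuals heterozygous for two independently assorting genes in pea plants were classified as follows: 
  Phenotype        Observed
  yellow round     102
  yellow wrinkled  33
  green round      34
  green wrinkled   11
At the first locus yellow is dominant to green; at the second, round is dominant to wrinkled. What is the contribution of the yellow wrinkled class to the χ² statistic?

0.017

A dihybrid F₂ with independent assortment and complete dominance at both loci gives a 9:3:3:1 phenotypic ratio.
Under the 9:3:3:1 hypothesis (Σ ratio = 16, N = 180):
  yellow round: 180 × 9/16 = 101.25
  yellow wrinkled: 180 × 3/16 = 33.75
  green round: 180 × 3/16 = 33.75
  green wrinkled: 180 × 1/16 = 11.25
Contribution of yellow wrinkled: (33 − 33.75)² / 33.75 = 0.0167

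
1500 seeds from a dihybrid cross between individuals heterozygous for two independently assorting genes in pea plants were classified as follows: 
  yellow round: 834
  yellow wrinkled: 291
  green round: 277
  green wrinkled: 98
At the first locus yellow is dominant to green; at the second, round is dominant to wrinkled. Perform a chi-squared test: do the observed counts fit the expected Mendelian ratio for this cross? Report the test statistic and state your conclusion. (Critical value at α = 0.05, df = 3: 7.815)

A dihybrid F₂ with independent assortment and complete dominance at both loci gives a 9:3:3:1 phenotypic ratio.
Total ratio parts = 16. Expected numbers out of 1500:
  yellow round: 1500 × 9/16 = 843.75
  yellow wrinkled: 1500 × 3/16 = 281.25
  green round: 1500 × 3/16 = 281.25
  green wrinkled: 1500 × 1/16 = 93.75
χ² = Σ (O − E)² / E
  yellow round: (834 − 843.75)² / 843.75 = 0.1127
  yellow wrinkled: (291 − 281.25)² / 281.25 = 0.3380
  green round: (277 − 281.25)² / 281.25 = 0.0642
  green wrinkled: (98 − 93.75)² / 93.75 = 0.1927
χ² = 0.1127 + 0.3380 + 0.0642 + 0.1927 = 0.7076 ≈ 0.708
Degrees of freedom = 4 − 1 = 3; critical value at α = 0.05 is 7.815.
Since 0.708 < 7.815, we fail to reject the null hypothesis — the data are consistent with the 9:3:3:1 ratio.

0.708; consistent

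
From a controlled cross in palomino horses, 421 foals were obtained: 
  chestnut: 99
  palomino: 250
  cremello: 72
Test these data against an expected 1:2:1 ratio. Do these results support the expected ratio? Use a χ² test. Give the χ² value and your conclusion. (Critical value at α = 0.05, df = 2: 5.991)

18.287; not consistent

Expected counts for N = 421 under a 1:2:1 ratio (total parts = 4):
  chestnut: 421 × 1/4 = 105.25
  palomino: 421 × 2/4 = 210.5
  cremello: 421 × 1/4 = 105.25
χ² = Σ (O − E)² / E
  chestnut: (99 − 105.25)² / 105.25 = 0.3711
  palomino: (250 − 210.5)² / 210.5 = 7.4121
  cremello: (72 − 105.25)² / 105.25 = 10.5042
χ² = 0.3711 + 7.4121 + 10.5042 = 18.2874 ≈ 18.287
Degrees of freedom = 3 − 1 = 2; critical value at α = 0.05 is 5.991.
Since 18.287 > 5.991, we reject the null hypothesis — the data do not fit the 1:2:1 ratio.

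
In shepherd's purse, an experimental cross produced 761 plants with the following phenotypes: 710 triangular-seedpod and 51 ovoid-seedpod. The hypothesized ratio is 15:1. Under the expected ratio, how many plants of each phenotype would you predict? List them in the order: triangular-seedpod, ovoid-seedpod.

713.4375, 47.5625

Under the 15:1 hypothesis (Σ ratio = 16, N = 761):
  triangular-seedpod: 761 × 15/16 = 713.4375
  ovoid-seedpod: 761 × 1/16 = 47.5625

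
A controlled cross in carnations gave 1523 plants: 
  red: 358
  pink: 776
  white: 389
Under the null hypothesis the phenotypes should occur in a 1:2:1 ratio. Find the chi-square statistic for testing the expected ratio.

1.814

Expected counts for N = 1523 under a 1:2:1 ratio (total parts = 4):
  red: 1523 × 1/4 = 380.75
  pink: 1523 × 2/4 = 761.5
  white: 1523 × 1/4 = 380.75
χ² = Σ (O − E)² / E
  red: (358 − 380.75)² / 380.75 = 1.3593
  pink: (776 − 761.5)² / 761.5 = 0.2761
  white: (389 − 380.75)² / 380.75 = 0.1788
χ² = 1.3593 + 0.2761 + 0.1788 = 1.8142 ≈ 1.814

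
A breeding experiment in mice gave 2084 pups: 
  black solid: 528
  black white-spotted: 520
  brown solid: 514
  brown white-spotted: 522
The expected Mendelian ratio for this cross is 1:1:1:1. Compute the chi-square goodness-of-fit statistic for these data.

The 1:1:1:1 ratio has 4 parts, so with N = 2084 the expected counts are:
  black solid: 2084 × 1/4 = 521
  black white-spotted: 2084 × 1/4 = 521
  brown solid: 2084 × 1/4 = 521
  brown white-spotted: 2084 × 1/4 = 521
χ² = Σ (O − E)² / E
  black solid: (528 − 521)² / 521 = 0.0940
  black white-spotted: (520 − 521)² / 521 = 0.0019
  brown solid: (514 − 521)² / 521 = 0.0940
  brown white-spotted: (522 − 521)² / 521 = 0.0019
χ² = 0.0940 + 0.0019 + 0.0940 + 0.0019 = 0.1918 ≈ 0.192

0.192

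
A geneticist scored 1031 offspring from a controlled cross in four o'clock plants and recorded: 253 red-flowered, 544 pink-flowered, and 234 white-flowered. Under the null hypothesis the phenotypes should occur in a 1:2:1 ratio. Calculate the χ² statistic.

Under the 1:2:1 hypothesis (Σ ratio = 4, N = 1031):
  red-flowered: 1031 × 1/4 = 257.75
  pink-flowered: 1031 × 2/4 = 515.5
  white-flowered: 1031 × 1/4 = 257.75
χ² = Σ (O − E)² / E
  red-flowered: (253 − 257.75)² / 257.75 = 0.0875
  pink-flowered: (544 − 515.5)² / 515.5 = 1.5757
  white-flowered: (234 − 257.75)² / 257.75 = 2.1884
χ² = 0.0875 + 1.5757 + 2.1884 = 3.8516 ≈ 3.852

3.852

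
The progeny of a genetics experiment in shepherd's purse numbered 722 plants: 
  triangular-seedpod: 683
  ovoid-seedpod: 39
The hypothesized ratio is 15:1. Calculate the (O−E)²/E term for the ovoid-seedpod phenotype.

0.831

Total ratio parts = 16. Expected numbers out of 722:
  triangular-seedpod: 722 × 15/16 = 676.875
  ovoid-seedpod: 722 × 1/16 = 45.125
Contribution of ovoid-seedpod: (39 − 45.125)² / 45.125 = 0.8314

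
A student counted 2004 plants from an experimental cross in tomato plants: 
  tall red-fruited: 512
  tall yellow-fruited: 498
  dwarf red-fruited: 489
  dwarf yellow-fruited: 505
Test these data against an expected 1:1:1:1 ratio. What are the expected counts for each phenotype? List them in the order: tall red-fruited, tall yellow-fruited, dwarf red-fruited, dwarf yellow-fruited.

Under the 1:1:1:1 hypothesis (Σ ratio = 4, N = 2004):
  tall red-fruited: 2004 × 1/4 = 501
  tall yellow-fruited: 2004 × 1/4 = 501
  dwarf red-fruited: 2004 × 1/4 = 501
  dwarf yellow-fruited: 2004 × 1/4 = 501

501, 501, 501, 501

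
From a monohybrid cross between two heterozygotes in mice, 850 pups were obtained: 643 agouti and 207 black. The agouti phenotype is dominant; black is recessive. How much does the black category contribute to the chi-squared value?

For a monohybrid cross between heterozygotes with complete dominance, the expected phenotypic ratio is 3:1.
Total ratio parts = 4. Expected numbers out of 850:
  agouti: 850 × 3/4 = 637.5
  black: 850 × 1/4 = 212.5
Contribution of black: (207 − 212.5)² / 212.5 = 0.1424

0.142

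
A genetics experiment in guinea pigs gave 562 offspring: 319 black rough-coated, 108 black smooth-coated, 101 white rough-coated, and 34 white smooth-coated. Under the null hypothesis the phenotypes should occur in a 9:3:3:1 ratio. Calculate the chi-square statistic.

Under the 9:3:3:1 hypothesis (Σ ratio = 16, N = 562):
  black rough-coated: 562 × 9/16 = 316.125
  black smooth-coated: 562 × 3/16 = 105.375
  white rough-coated: 562 × 3/16 = 105.375
  white smooth-coated: 562 × 1/16 = 35.125
χ² = Σ (O − E)² / E
  black rough-coated: (319 − 316.125)² / 316.125 = 0.0261
  black smooth-coated: (108 − 105.375)² / 105.375 = 0.0654
  white rough-coated: (101 − 105.375)² / 105.375 = 0.1816
  white smooth-coated: (34 − 35.125)² / 35.125 = 0.0360
χ² = 0.0261 + 0.0654 + 0.1816 + 0.0360 = 0.3091 ≈ 0.309

0.309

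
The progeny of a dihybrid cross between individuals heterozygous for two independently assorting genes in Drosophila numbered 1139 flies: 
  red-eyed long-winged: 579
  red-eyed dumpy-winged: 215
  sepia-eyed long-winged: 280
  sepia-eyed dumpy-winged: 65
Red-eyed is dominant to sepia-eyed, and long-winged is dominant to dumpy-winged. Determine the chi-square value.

A dihybrid F₂ with independent assortment and complete dominance at both loci gives a 9:3:3:1 phenotypic ratio.
Under the 9:3:3:1 hypothesis (Σ ratio = 16, N = 1139):
  red-eyed long-winged: 1139 × 9/16 = 640.6875
  red-eyed dumpy-winged: 1139 × 3/16 = 213.5625
  sepia-eyed long-winged: 1139 × 3/16 = 213.5625
  sepia-eyed dumpy-winged: 1139 × 1/16 = 71.1875
χ² = Σ (O − E)² / E
  red-eyed long-winged: (579 − 640.6875)² / 640.6875 = 5.9395
  red-eyed dumpy-winged: (215 − 213.5625)² / 213.5625 = 0.0097
  sepia-eyed long-winged: (280 − 213.5625)² / 213.5625 = 20.6681
  sepia-eyed dumpy-winged: (65 − 71.1875)² / 71.1875 = 0.5378
χ² = 5.9395 + 0.0097 + 20.6681 + 0.5378 = 27.1551 ≈ 27.155

27.155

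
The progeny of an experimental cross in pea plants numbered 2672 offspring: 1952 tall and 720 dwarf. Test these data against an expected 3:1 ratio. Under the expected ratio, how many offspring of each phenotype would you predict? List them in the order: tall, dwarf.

Total ratio parts = 4. Expected numbers out of 2672:
  tall: 2672 × 3/4 = 2004
  dwarf: 2672 × 1/4 = 668

2004, 668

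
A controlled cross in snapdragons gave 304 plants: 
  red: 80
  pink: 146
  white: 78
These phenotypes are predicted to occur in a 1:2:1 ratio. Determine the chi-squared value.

0.500

Total ratio parts = 4. Expected numbers out of 304:
  red: 304 × 1/4 = 76
  pink: 304 × 2/4 = 152
  white: 304 × 1/4 = 76
χ² = Σ (O − E)² / E
  red: (80 − 76)² / 76 = 0.2105
  pink: (146 − 152)² / 152 = 0.2368
  white: (78 − 76)² / 76 = 0.0526
χ² = 0.2105 + 0.2368 + 0.0526 = 0.4999 ≈ 0.500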